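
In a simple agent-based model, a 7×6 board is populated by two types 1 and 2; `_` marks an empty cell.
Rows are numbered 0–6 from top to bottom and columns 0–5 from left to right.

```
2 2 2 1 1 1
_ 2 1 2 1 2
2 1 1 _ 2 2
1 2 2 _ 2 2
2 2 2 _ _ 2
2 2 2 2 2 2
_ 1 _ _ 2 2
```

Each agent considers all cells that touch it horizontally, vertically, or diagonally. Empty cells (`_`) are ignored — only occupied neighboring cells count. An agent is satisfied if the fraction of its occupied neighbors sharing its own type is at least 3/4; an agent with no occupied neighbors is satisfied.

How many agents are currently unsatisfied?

16

Row 0: (0,0)2 2/2 ok · (0,1)2 3/4 ok · (0,2)2 3/5 unhappy · (0,3)1 3/5 unhappy · (0,4)1 3/5 unhappy · (0,5)1 2/3 unhappy
Row 1: (1,1)2 4/7 unhappy · (1,2)1 3/7 unhappy · (1,3)2 2/7 unhappy · (1,4)1 3/7 unhappy · (1,5)2 2/5 unhappy
Row 2: (2,0)2 2/4 unhappy · (2,1)1 3/7 unhappy · (2,2)1 2/6 unhappy · (2,4)2 5/6 ok · (2,5)2 4/5 ok
Row 3: (3,0)1 1/5 unhappy · (3,1)2 5/8 unhappy · (3,2)2 3/5 unhappy · (3,4)2 4/4 ok · (3,5)2 4/4 ok
Row 4: (4,0)2 4/5 ok · (4,1)2 7/8 ok · (4,2)2 6/6 ok · (4,5)2 4/4 ok
Row 5: (5,0)2 3/4 ok · (5,1)2 5/6 ok · (5,2)2 4/5 ok · (5,3)2 4/4 ok · (5,4)2 5/5 ok · (5,5)2 4/4 ok
Row 6: (6,1)1 0/3 unhappy · (6,4)2 4/4 ok · (6,5)2 3/3 ok
Unsatisfied: (0,2), (0,3), (0,4), (0,5), (1,1), (1,2), (1,3), (1,4), (1,5), (2,0), (2,1), (2,2), (3,0), (3,1), (3,2), (6,1) — 16 in total.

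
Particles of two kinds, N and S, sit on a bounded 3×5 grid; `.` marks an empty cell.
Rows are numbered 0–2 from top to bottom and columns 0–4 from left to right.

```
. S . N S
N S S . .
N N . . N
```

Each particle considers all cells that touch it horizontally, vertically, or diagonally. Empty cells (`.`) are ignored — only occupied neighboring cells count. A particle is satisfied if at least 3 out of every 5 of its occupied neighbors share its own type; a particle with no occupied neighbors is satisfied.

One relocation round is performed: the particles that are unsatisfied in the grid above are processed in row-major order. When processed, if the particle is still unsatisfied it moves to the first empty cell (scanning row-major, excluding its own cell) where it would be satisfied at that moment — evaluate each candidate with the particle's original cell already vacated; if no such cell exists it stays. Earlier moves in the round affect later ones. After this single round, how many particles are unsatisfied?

2

Initially unsatisfied (in order): (0,3), (0,4), (1,0), (1,1), (1,2), (2,1).
  (0,3): no empty cell satisfies it; stays.
  (0,4) → (0,0).
  (1,0) → (0,4).
  (1,1): now satisfied by earlier moves; stays.
  (1,2) → (0,2).
  (2,1) → (1,3).
Resulting grid:
S S S N N
. S . N .
N . . . N
Unsatisfied now: (0,2), (2,0).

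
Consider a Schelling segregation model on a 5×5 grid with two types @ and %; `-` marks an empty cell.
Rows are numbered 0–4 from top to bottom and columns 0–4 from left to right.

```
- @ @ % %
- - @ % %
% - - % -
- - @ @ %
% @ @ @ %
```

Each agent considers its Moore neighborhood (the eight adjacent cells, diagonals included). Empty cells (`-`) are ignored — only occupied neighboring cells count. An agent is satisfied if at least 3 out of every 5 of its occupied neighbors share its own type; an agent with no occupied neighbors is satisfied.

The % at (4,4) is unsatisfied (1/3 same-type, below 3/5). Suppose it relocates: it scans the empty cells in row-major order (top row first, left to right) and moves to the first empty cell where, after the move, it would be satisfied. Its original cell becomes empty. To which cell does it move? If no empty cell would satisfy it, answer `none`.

(2,4)

Vacating (4,4). Empty cells in order:
  (0,0): 0/1 same-type → still unsatisfied.
  (1,0): 1/2 same-type → still unsatisfied.
  (1,1): 1/4 same-type → still unsatisfied.
  (2,1): 1/3 same-type → still unsatisfied.
  (2,2): 2/5 same-type → still unsatisfied.
  (2,4): 4/5 same-type → satisfied — stop here.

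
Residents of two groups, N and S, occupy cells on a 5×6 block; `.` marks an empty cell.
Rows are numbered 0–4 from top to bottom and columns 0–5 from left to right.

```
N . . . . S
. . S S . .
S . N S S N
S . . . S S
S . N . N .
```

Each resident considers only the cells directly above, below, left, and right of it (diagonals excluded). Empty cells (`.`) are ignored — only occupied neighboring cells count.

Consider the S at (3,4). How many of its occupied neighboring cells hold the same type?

2

Occupied neighbors of (3,4): (2,4)=S, (4,4)=N, (3,5)=S.
Same type (S): 2 of 3.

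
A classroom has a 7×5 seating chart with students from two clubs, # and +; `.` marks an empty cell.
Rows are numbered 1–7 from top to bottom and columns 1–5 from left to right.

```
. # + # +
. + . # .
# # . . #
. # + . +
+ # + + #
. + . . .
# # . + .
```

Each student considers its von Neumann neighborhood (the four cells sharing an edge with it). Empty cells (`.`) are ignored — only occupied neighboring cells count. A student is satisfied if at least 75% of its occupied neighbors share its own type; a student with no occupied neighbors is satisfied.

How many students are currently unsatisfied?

Row 1: (1,2)# 0/2 ✗ · (1,3)+ 0/2 ✗ · (1,4)# 1/3 ✗ · (1,5)+ 0/1 ✗
Row 2: (2,2)+ 0/2 ✗ · (2,4)# 1/1 ✓
Row 3: (3,1)# 1/1 ✓ · (3,2)# 2/3 ✗ · (3,5)# 0/1 ✗
Row 4: (4,2)# 2/3 ✗ · (4,3)+ 1/2 ✗ · (4,5)+ 0/2 ✗
Row 5: (5,1)+ 0/1 ✗ · (5,2)# 1/4 ✗ · (5,3)+ 2/3 ✗ · (5,4)+ 1/2 ✗ · (5,5)# 0/2 ✗
Row 6: (6,2)+ 0/2 ✗
Row 7: (7,1)# 1/1 ✓ · (7,2)# 1/2 ✗ · (7,4)+ 0/0 ✓
Unsatisfied: (1,2), (1,3), (1,4), (1,5), (2,2), (3,2), (3,5), (4,2), (4,3), (4,5), (5,1), (5,2), (5,3), (5,4), (5,5), (6,2), (7,2) — 17 in total.

17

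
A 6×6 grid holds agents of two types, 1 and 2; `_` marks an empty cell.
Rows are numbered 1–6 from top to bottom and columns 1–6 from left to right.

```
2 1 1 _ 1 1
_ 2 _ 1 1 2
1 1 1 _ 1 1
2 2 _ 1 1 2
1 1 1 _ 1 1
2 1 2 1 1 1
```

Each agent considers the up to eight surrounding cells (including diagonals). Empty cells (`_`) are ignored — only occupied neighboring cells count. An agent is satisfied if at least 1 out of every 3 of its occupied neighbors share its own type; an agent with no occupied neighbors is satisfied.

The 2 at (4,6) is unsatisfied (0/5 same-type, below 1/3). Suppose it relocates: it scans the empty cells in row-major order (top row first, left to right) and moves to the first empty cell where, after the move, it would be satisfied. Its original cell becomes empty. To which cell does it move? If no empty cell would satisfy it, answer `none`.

(2,1)

Vacating (4,6). Empty cells in order:
  (1,4): 0/4 same-type → still unsatisfied.
  (2,1): 2/5 same-type → satisfied — stop here.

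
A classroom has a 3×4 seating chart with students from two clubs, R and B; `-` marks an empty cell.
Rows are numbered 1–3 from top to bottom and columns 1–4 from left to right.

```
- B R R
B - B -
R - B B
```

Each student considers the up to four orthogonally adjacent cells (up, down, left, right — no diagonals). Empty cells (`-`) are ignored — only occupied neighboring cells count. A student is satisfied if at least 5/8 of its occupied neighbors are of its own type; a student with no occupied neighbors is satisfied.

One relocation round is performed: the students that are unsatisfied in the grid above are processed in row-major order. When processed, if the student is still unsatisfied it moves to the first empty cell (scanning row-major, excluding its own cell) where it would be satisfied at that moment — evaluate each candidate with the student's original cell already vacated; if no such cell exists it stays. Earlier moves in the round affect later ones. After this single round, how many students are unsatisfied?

1

Initially unsatisfied (in order): (1,2), (1,3), (2,1), (2,3), (3,1).
  (1,2) → (1,1).
  (1,3): no empty cell satisfies it; stays.
  (2,1) → (2,2).
  (2,3): now satisfied by earlier moves; stays.
  (3,1): now satisfied by earlier moves; stays.
Resulting grid:
B - R R
- B B -
R - B B
Unsatisfied now: (1,3).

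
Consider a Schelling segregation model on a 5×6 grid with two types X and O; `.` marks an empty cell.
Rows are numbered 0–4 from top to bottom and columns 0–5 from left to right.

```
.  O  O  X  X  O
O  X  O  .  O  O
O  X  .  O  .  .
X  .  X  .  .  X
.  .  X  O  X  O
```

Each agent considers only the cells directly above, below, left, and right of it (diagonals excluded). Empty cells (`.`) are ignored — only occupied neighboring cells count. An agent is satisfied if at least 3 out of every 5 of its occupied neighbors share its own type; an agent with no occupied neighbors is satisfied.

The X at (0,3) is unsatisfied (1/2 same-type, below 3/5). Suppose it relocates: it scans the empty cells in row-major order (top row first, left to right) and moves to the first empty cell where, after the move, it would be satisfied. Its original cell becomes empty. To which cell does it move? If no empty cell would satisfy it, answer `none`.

(3,1)

Vacating (0,3). Empty cells in order:
  (0,0): 0/2 same-type → still unsatisfied.
  (1,3): 0/3 same-type → still unsatisfied.
  (2,2): 2/4 same-type → still unsatisfied.
  (2,4): 0/2 same-type → still unsatisfied.
  (2,5): 1/2 same-type → still unsatisfied.
  (3,1): 3/3 same-type → satisfied — stop here.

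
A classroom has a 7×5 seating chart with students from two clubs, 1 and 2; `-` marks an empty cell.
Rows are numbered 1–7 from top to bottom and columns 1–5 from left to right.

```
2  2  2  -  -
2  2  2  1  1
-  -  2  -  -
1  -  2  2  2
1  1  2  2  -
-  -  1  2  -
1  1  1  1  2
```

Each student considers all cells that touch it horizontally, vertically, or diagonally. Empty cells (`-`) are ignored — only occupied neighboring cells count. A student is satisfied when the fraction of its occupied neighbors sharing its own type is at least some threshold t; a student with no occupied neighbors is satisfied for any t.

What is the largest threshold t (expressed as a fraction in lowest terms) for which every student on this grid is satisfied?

(1,1)2 3/3
(1,2)2 5/5
(1,3)2 3/4
(2,1)2 3/3
(2,2)2 6/6
(2,3)2 4/5
(2,4)1 1/4
(2,5)1 1/1
(3,3)2 4/5
(4,1)1 2/2
(4,3)2 4/5
(4,4)2 5/5
(4,5)2 2/2
(5,1)1 2/2
(5,2)1 3/5
(5,3)2 4/6
(5,4)2 5/6
(6,3)1 4/7
(6,4)2 3/6
(7,1)1 1/1
(7,2)1 3/3
(7,3)1 3/4
(7,4)1 2/4
(7,5)2 1/2
The smallest same-type fraction is 1/4 at (2,4), which reduces to 1/4. Any threshold above that leaves this student unsatisfied.

1/4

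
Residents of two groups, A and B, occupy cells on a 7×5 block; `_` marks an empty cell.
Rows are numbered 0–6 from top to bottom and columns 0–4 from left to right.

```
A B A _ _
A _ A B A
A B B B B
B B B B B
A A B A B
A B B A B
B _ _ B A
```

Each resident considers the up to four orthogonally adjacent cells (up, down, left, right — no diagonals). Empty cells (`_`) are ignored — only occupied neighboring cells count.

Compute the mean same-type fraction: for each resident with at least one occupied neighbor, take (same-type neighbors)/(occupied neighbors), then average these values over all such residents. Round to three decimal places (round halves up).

Row 0: (0,0)A 1/2 · (0,1)B 0/2 · (0,2)A 1/2
Row 1: (1,0)A 2/2 · (1,2)A 1/3 · (1,3)B 1/3 · (1,4)A 0/2
Row 2: (2,0)A 1/3 · (2,1)B 2/3 · (2,2)B 3/4 · (2,3)B 4/4 · (2,4)B 2/3
Row 3: (3,0)B 1/3 · (3,1)B 3/4 · (3,2)B 4/4 · (3,3)B 3/4 · (3,4)B 3/3
Row 4: (4,0)A 2/3 · (4,1)A 1/4 · (4,2)B 2/4 · (4,3)A 1/4 · (4,4)B 2/3
Row 5: (5,0)A 1/3 · (5,1)B 1/3 · (5,2)B 2/3 · (5,3)A 1/4 · (5,4)B 1/3
Row 6: (6,0)B 0/1 · (6,3)B 0/2 · (6,4)A 0/2
Sum over 30 residents: 1/2 + 0/2 + 1/2 + 2/2 + 1/3 + 1/3 + 0/2 + 1/3 + 2/3 + 3/4 + 4/4 + 2/3 + 1/3 + 3/4 + 4/4 + 3/4 + 3/3 + 2/3 + 1/4 + 2/4 + 1/4 + 2/3 + 1/3 + 1/3 + 2/3 + 1/4 + 1/3 + 0/1 + 0/2 + 0/2 = 85/6; mean = 85/6 ÷ 30 = 17/36 = 0.472222… → 0.472.

0.472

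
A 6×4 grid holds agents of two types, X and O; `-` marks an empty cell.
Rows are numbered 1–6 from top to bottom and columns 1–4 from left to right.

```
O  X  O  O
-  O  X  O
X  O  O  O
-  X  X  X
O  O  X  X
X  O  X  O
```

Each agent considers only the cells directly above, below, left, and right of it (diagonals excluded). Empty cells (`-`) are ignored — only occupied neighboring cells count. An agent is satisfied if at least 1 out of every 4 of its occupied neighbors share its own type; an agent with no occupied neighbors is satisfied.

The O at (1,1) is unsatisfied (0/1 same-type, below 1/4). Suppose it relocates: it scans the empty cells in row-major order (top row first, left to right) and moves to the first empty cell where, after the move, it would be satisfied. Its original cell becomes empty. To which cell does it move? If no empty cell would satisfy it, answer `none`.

Vacating (1,1). Empty cells in order:
  (2,1): 1/2 same-type → satisfied — stop here.

(2,1)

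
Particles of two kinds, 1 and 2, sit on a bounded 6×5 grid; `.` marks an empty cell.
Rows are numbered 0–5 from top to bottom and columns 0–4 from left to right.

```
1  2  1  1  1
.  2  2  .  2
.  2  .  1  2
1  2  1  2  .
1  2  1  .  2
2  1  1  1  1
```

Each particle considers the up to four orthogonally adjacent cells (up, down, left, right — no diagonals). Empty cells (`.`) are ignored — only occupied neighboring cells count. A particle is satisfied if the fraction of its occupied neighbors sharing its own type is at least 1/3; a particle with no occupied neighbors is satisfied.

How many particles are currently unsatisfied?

6

(0,0)1 0/1 ✗
(0,1)2 1/3 ✓
(0,2)1 1/3 ✓
(0,3)1 2/2 ✓
(0,4)1 1/2 ✓
(1,1)2 3/3 ✓
(1,2)2 1/2 ✓
(1,4)2 1/2 ✓
(2,1)2 2/2 ✓
(2,3)1 0/2 ✗
(2,4)2 1/2 ✓
(3,0)1 1/2 ✓
(3,1)2 2/4 ✓
(3,2)1 1/3 ✓
(3,3)2 0/2 ✗
(4,0)1 1/3 ✓
(4,1)2 1/4 ✗
(4,2)1 2/3 ✓
(4,4)2 0/1 ✗
(5,0)2 0/2 ✗
(5,1)1 1/3 ✓
(5,2)1 3/3 ✓
(5,3)1 2/2 ✓
(5,4)1 1/2 ✓
Unsatisfied: (0,0), (2,3), (3,3), (4,1), (4,4), (5,0) — 6 in total.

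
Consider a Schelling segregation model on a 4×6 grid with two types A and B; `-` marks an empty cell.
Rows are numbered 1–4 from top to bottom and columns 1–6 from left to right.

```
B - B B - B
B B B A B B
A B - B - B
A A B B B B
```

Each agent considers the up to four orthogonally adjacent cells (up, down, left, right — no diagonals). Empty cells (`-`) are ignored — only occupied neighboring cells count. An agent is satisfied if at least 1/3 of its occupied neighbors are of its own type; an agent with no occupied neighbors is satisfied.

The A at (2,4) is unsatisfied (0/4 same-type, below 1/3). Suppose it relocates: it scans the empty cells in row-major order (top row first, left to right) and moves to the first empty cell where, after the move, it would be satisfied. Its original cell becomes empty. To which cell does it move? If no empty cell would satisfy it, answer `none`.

none

Vacating (2,4). Empty cells in order:
  (1,2): 0/3 same-type → still unsatisfied.
  (1,5): 0/3 same-type → still unsatisfied.
  (3,3): 0/4 same-type → still unsatisfied.
  (3,5): 0/4 same-type → still unsatisfied.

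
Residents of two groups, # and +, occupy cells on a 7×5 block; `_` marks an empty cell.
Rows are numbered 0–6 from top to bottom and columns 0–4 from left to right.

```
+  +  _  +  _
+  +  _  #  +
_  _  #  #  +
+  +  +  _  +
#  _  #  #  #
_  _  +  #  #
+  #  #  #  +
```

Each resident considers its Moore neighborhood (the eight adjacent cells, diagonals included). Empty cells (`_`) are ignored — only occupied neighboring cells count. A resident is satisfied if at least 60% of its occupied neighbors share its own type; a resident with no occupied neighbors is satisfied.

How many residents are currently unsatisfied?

(0,0)+ 3/3 ok
(0,1)+ 3/3 ok
(0,3)+ 1/2 unhappy
(1,0)+ 3/3 ok
(1,1)+ 3/4 ok
(1,3)# 2/5 unhappy
(1,4)+ 2/4 unhappy
(2,2)# 2/5 unhappy
(2,3)# 2/6 unhappy
(2,4)+ 2/4 unhappy
(3,0)+ 1/2 unhappy
(3,1)+ 2/5 unhappy
(3,2)+ 1/5 unhappy
(3,4)+ 1/4 unhappy
(4,0)# 0/2 unhappy
(4,2)# 2/5 unhappy
(4,3)# 4/7 unhappy
(4,4)# 3/4 ok
(5,2)+ 0/6 unhappy
(5,3)# 6/8 ok
(5,4)# 4/5 ok
(6,0)+ 0/1 unhappy
(6,1)# 1/3 unhappy
(6,2)# 3/4 ok
(6,3)# 3/5 ok
(6,4)+ 0/3 unhappy
Unsatisfied: (0,3), (1,3), (1,4), (2,2), (2,3), (2,4), (3,0), (3,1), (3,2), (3,4), (4,0), (4,2), (4,3), (5,2), (6,0), (6,1), (6,4) — 17 in total.

17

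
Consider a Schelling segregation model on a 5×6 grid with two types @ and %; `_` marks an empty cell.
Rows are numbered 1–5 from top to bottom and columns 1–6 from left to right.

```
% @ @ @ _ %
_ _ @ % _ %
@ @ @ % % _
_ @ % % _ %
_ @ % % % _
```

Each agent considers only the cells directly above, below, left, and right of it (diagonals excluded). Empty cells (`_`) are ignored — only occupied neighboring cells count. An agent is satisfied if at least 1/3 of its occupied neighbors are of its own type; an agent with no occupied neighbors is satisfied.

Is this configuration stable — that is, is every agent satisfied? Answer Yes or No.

No

Row 1: (1,1)% 0/1 ✗ · (1,2)@ 1/2 ✓ · (1,3)@ 3/3 ✓ · (1,4)@ 1/2 ✓ · (1,6)% 1/1 ✓
Row 2: (2,3)@ 2/3 ✓ · (2,4)% 1/3 ✓ · (2,6)% 1/1 ✓
Row 3: (3,1)@ 1/1 ✓ · (3,2)@ 3/3 ✓ · (3,3)@ 2/4 ✓ · (3,4)% 3/4 ✓ · (3,5)% 1/1 ✓
Row 4: (4,2)@ 2/3 ✓ · (4,3)% 2/4 ✓ · (4,4)% 3/3 ✓ · (4,6)% 0/0 ✓
Row 5: (5,2)@ 1/2 ✓ · (5,3)% 2/3 ✓ · (5,4)% 3/3 ✓ · (5,5)% 1/1 ✓
For instance (1,1) has only 0/1 same-type neighbors, below 1/3.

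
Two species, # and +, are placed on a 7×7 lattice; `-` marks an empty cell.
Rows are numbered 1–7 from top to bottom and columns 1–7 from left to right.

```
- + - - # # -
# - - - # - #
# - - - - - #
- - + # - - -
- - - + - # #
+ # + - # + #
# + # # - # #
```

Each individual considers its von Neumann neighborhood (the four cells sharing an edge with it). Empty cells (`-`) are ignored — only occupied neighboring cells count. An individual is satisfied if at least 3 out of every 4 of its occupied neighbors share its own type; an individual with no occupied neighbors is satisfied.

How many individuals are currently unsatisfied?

Row 1: (1,2)+ 0/0 ✓ · (1,5)# 2/2 ✓ · (1,6)# 1/1 ✓
Row 2: (2,1)# 1/1 ✓ · (2,5)# 1/1 ✓ · (2,7)# 1/1 ✓
Row 3: (3,1)# 1/1 ✓ · (3,7)# 1/1 ✓
Row 4: (4,3)+ 0/1 ✗ · (4,4)# 0/2 ✗
Row 5: (5,4)+ 0/1 ✗ · (5,6)# 1/2 ✗ · (5,7)# 2/2 ✓
Row 6: (6,1)+ 0/2 ✗ · (6,2)# 0/3 ✗ · (6,3)+ 0/2 ✗ · (6,5)# 0/1 ✗ · (6,6)+ 0/4 ✗ · (6,7)# 2/3 ✗
Row 7: (7,1)# 0/2 ✗ · (7,2)+ 0/3 ✗ · (7,3)# 1/3 ✗ · (7,4)# 1/1 ✓ · (7,6)# 1/2 ✗ · (7,7)# 2/2 ✓
Unsatisfied: (4,3), (4,4), (5,4), (5,6), (6,1), (6,2), (6,3), (6,5), (6,6), (6,7), (7,1), (7,2), (7,3), (7,6) — 14 in total.

14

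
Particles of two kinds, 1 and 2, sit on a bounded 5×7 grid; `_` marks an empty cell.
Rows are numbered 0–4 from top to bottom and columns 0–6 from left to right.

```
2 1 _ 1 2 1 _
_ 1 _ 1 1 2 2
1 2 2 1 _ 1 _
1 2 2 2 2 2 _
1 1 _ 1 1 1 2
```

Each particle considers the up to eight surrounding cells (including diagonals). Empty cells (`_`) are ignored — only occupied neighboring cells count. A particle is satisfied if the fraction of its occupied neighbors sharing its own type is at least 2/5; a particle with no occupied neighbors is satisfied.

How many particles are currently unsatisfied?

9

Row 0: (0,0)2 0/2 ✗ · (0,1)1 1/2 ✓ · (0,3)1 2/3 ✓ · (0,4)2 1/5 ✗ · (0,5)1 1/4 ✗
Row 1: (1,1)1 2/5 ✓ · (1,3)1 3/5 ✓ · (1,4)1 5/7 ✓ · (1,5)2 2/5 ✓ · (1,6)2 1/3 ✗
Row 2: (2,0)1 2/4 ✓ · (2,1)2 3/6 ✓ · (2,2)2 4/7 ✓ · (2,3)1 2/6 ✗ · (2,5)1 1/5 ✗
Row 3: (3,0)1 3/5 ✓ · (3,1)2 3/7 ✓ · (3,2)2 4/7 ✓ · (3,3)2 3/6 ✓ · (3,4)2 2/7 ✗ · (3,5)2 2/5 ✓
Row 4: (4,0)1 2/3 ✓ · (4,1)1 2/4 ✓ · (4,3)1 1/4 ✗ · (4,4)1 2/5 ✓ · (4,5)1 1/4 ✗ · (4,6)2 1/2 ✓
Unsatisfied: (0,0), (0,4), (0,5), (1,6), (2,3), (2,5), (3,4), (4,3), (4,5) — 9 in total.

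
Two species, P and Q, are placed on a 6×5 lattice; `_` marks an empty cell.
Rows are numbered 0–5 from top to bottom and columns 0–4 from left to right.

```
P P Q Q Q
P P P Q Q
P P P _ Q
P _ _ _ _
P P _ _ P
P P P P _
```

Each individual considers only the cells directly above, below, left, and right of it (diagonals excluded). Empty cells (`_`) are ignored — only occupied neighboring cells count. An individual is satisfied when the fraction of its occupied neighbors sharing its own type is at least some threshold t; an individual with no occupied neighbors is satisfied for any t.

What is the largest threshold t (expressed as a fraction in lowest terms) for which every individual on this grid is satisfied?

Row 0: (0,0)P 2/2 · (0,1)P 2/3 · (0,2)Q 1/3 · (0,3)Q 3/3 · (0,4)Q 2/2
Row 1: (1,0)P 3/3 · (1,1)P 4/4 · (1,2)P 2/4 · (1,3)Q 2/3 · (1,4)Q 3/3
Row 2: (2,0)P 3/3 · (2,1)P 3/3 · (2,2)P 2/2 · (2,4)Q 1/1
Row 3: (3,0)P 2/2
Row 4: (4,0)P 3/3 · (4,1)P 2/2 · (4,4)P — no occupied neighbors
Row 5: (5,0)P 2/2 · (5,1)P 3/3 · (5,2)P 2/2 · (5,3)P 1/1
The smallest same-type fraction is 1/3 at (0,2), which reduces to 1/3. Any threshold above that leaves this individual unsatisfied.

1/3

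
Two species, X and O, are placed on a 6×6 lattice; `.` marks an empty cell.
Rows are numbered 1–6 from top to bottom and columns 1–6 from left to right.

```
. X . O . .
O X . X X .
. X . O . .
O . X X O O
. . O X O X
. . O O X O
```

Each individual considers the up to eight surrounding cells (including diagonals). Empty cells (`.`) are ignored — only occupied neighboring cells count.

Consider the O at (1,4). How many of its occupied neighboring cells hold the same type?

Occupied neighbors of (1,4): (2,4)=X, (2,5)=X.
Same type (O): 0 of 2.

0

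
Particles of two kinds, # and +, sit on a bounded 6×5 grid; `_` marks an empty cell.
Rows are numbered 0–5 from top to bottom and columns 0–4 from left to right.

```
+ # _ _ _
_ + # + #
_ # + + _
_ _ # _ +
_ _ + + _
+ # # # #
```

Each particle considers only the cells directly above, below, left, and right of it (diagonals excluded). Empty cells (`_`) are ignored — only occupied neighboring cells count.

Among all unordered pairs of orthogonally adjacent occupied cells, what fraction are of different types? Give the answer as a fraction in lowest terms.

Scan each occupied cell's neighbors to the right and below so each pair is counted once.
Row 0: +(0,0)–#(0,1)≠ #(0,1)–+(1,1)≠  → 2/2 unlike.
Row 1: +(1,1)–#(1,2)≠ +(1,1)–#(2,1)≠ #(1,2)–+(1,3)≠ #(1,2)–+(2,2)≠ +(1,3)–#(1,4)≠ +(1,3)–+(2,3)=  → 5/6 unlike.
Row 2: #(2,1)–+(2,2)≠ +(2,2)–+(2,3)= +(2,2)–#(3,2)≠  → 2/3 unlike.
Row 3: #(3,2)–+(4,2)≠  → 1/1 unlike.
Row 4: +(4,2)–+(4,3)= +(4,2)–#(5,2)≠ +(4,3)–#(5,3)≠  → 2/3 unlike.
Row 5: +(5,0)–#(5,1)≠ #(5,1)–#(5,2)= #(5,2)–#(5,3)= #(5,3)–#(5,4)=  → 1/4 unlike.
Total adjacent occupied pairs: 19; unlike-type pairs: 13.
13/19 is already in lowest terms.

13/19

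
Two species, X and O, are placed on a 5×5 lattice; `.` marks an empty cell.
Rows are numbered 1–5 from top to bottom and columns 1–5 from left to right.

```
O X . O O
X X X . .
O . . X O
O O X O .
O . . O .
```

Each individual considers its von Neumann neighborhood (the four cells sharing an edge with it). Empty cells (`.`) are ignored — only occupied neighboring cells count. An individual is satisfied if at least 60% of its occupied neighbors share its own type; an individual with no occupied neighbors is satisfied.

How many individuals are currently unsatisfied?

9

(1,1)O 0/2 not
(1,2)X 1/2 not
(1,4)O 1/1 satisfied
(1,5)O 1/1 satisfied
(2,1)X 1/3 not
(2,2)X 3/3 satisfied
(2,3)X 1/1 satisfied
(3,1)O 1/2 not
(3,4)X 0/2 not
(3,5)O 0/1 not
(4,1)O 3/3 satisfied
(4,2)O 1/2 not
(4,3)X 0/2 not
(4,4)O 1/3 not
(5,1)O 1/1 satisfied
(5,4)O 1/1 satisfied
Unsatisfied: (1,1), (1,2), (2,1), (3,1), (3,4), (3,5), (4,2), (4,3), (4,4) — 9 in total.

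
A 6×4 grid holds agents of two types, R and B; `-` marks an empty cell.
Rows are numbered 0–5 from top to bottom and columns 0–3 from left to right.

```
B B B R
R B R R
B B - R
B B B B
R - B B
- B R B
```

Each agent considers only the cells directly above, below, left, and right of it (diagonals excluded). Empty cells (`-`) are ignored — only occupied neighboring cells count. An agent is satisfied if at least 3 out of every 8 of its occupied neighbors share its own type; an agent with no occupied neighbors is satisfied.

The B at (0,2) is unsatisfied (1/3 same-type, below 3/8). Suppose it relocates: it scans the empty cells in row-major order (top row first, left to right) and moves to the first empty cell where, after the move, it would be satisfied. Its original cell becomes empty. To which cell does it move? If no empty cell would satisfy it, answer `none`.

(2,2)

Vacating (0,2). Empty cells in order:
  (2,2): 2/4 same-type → satisfied — stop here.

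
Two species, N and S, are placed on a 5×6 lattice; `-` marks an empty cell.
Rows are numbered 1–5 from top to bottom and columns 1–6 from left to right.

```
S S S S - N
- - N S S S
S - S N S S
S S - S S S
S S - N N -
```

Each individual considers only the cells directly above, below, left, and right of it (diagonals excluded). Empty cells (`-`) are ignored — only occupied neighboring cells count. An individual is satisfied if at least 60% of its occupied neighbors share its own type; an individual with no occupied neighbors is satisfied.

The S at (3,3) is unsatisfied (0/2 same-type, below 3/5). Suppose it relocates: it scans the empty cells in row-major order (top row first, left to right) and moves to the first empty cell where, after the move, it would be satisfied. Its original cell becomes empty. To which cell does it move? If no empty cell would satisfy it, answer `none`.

Vacating (3,3). Empty cells in order:
  (1,5): 2/3 same-type → satisfied — stop here.

(1,5)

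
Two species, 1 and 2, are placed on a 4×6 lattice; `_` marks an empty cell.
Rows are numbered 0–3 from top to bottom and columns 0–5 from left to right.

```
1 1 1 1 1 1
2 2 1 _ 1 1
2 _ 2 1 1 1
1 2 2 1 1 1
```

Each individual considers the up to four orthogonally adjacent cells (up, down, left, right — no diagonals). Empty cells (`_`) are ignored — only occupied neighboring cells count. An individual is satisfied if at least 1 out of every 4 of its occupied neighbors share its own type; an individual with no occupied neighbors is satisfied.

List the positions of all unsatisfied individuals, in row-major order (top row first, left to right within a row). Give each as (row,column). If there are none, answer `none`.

(3,0)

Row 0: (0,0)1 1/2 ✓ · (0,1)1 2/3 ✓ · (0,2)1 3/3 ✓ · (0,3)1 2/2 ✓ · (0,4)1 3/3 ✓ · (0,5)1 2/2 ✓
Row 1: (1,0)2 2/3 ✓ · (1,1)2 1/3 ✓ · (1,2)1 1/3 ✓ · (1,4)1 3/3 ✓ · (1,5)1 3/3 ✓
Row 2: (2,0)2 1/2 ✓ · (2,2)2 1/3 ✓ · (2,3)1 2/3 ✓ · (2,4)1 4/4 ✓ · (2,5)1 3/3 ✓
Row 3: (3,0)1 0/2 ✗ · (3,1)2 1/2 ✓ · (3,2)2 2/3 ✓ · (3,3)1 2/3 ✓ · (3,4)1 3/3 ✓ · (3,5)1 2/2 ✓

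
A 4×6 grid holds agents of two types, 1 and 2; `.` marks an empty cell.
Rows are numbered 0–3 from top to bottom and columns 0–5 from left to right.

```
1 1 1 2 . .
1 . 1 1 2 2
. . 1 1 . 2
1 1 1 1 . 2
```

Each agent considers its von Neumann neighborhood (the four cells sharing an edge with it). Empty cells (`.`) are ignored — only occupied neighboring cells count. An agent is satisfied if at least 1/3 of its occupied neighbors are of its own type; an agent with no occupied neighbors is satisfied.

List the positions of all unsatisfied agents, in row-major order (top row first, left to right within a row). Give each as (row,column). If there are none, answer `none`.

(0,0)1 2/2 ok
(0,1)1 2/2 ok
(0,2)1 2/3 ok
(0,3)2 0/2 unhappy
(1,0)1 1/1 ok
(1,2)1 3/3 ok
(1,3)1 2/4 ok
(1,4)2 1/2 ok
(1,5)2 2/2 ok
(2,2)1 3/3 ok
(2,3)1 3/3 ok
(2,5)2 2/2 ok
(3,0)1 1/1 ok
(3,1)1 2/2 ok
(3,2)1 3/3 ok
(3,3)1 2/2 ok
(3,5)2 1/1 ok

(0,3)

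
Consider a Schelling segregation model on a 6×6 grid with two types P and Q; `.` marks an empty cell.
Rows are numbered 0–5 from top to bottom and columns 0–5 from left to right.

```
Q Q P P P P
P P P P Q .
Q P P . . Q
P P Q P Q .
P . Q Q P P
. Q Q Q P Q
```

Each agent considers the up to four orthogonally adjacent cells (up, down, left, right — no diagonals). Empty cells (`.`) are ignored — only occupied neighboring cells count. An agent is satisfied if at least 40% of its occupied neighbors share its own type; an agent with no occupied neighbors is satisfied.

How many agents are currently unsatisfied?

9

(0,0)Q 1/2 ok
(0,1)Q 1/3 unhappy
(0,2)P 2/3 ok
(0,3)P 3/3 ok
(0,4)P 2/3 ok
(0,5)P 1/1 ok
(1,0)P 1/3 unhappy
(1,1)P 3/4 ok
(1,2)P 4/4 ok
(1,3)P 2/3 ok
(1,4)Q 0/2 unhappy
(2,0)Q 0/3 unhappy
(2,1)P 3/4 ok
(2,2)P 2/3 ok
(2,5)Q 0/0 ok
(3,0)P 2/3 ok
(3,1)P 2/3 ok
(3,2)Q 1/4 unhappy
(3,3)P 0/3 unhappy
(3,4)Q 0/2 unhappy
(4,0)P 1/1 ok
(4,2)Q 3/3 ok
(4,3)Q 2/4 ok
(4,4)P 2/4 ok
(4,5)P 1/2 ok
(5,1)Q 1/1 ok
(5,2)Q 3/3 ok
(5,3)Q 2/3 ok
(5,4)P 1/3 unhappy
(5,5)Q 0/2 unhappy
Unsatisfied: (0,1), (1,0), (1,4), (2,0), (3,2), (3,3), (3,4), (5,4), (5,5) — 9 in total.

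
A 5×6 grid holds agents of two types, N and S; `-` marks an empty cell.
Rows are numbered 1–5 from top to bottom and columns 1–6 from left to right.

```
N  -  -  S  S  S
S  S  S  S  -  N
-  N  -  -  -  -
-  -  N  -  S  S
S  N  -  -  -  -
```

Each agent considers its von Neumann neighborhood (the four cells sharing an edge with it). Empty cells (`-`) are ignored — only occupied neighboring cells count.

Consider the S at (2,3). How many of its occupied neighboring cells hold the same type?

Occupied neighbors of (2,3): (2,2)=S, (2,4)=S.
Same type (S): 2 of 2.

2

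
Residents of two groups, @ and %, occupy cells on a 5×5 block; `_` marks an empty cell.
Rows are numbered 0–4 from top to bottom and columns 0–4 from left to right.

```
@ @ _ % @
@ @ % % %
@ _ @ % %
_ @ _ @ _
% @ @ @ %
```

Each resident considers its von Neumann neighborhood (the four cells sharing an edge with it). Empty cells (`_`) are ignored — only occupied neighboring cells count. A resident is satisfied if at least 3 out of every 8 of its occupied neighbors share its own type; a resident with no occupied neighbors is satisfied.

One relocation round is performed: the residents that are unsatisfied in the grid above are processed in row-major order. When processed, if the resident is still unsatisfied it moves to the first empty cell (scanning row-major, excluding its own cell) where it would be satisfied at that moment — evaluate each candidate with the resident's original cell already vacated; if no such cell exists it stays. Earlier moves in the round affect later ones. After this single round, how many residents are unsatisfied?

1

Initially unsatisfied (in order): (0,4), (1,2), (2,2), (4,0), (4,4).
  (0,4) → (2,1).
  (1,2) → (0,2).
  (2,2): now satisfied by earlier moves; stays.
  (4,0) → (0,4).
  (4,4) → (1,2).
Resulting grid:
@ @ % % %
@ @ % % %
@ @ @ % %
_ @ _ @ _
_ @ @ @ _
Unsatisfied now: (2,2).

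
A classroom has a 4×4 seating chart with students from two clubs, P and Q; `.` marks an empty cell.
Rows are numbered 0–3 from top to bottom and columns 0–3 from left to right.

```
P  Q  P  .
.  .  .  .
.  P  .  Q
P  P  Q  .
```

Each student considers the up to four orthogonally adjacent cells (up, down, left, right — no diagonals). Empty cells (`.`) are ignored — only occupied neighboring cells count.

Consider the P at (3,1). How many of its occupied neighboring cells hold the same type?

2

Occupied neighbors of (3,1): (2,1)=P, (3,0)=P, (3,2)=Q.
Same type (P): 2 of 3.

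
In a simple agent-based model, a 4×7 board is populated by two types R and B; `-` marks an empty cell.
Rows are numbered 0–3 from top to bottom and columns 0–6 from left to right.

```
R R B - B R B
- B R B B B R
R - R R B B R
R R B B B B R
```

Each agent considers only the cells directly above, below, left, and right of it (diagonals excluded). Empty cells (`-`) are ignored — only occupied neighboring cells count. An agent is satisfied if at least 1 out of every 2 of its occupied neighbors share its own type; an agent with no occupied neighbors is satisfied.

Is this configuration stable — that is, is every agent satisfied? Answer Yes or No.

No

(0,0)R 1/1 ✓
(0,1)R 1/3 ✗
(0,2)B 0/2 ✗
(0,4)B 1/2 ✓
(0,5)R 0/3 ✗
(0,6)B 0/2 ✗
(1,1)B 0/2 ✗
(1,2)R 1/4 ✗
(1,3)B 1/3 ✗
(1,4)B 4/4 ✓
(1,5)B 2/4 ✓
(1,6)R 1/3 ✗
(2,0)R 1/1 ✓
(2,2)R 2/3 ✓
(2,3)R 1/4 ✗
(2,4)B 3/4 ✓
(2,5)B 3/4 ✓
(2,6)R 2/3 ✓
(3,0)R 2/2 ✓
(3,1)R 1/2 ✓
(3,2)B 1/3 ✗
(3,3)B 2/3 ✓
(3,4)B 3/3 ✓
(3,5)B 2/3 ✓
(3,6)R 1/2 ✓
For instance (0,1) has only 1/3 same-type neighbors, below 1/2.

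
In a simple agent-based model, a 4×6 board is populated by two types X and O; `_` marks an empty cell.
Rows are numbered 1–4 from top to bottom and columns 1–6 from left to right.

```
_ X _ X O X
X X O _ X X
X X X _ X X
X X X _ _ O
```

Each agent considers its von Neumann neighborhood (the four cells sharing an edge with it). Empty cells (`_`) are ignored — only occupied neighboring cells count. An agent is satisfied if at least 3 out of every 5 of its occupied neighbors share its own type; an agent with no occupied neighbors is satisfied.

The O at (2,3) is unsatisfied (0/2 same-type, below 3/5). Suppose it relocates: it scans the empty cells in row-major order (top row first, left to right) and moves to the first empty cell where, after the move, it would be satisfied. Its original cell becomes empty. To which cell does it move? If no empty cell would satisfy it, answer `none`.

none

Vacating (2,3). Empty cells in order:
  (1,1): 0/2 same-type → still unsatisfied.
  (1,3): 0/2 same-type → still unsatisfied.
  (2,4): 0/2 same-type → still unsatisfied.
  (3,4): 0/2 same-type → still unsatisfied.
  (4,4): 0/1 same-type → still unsatisfied.
  (4,5): 1/2 same-type → still unsatisfied.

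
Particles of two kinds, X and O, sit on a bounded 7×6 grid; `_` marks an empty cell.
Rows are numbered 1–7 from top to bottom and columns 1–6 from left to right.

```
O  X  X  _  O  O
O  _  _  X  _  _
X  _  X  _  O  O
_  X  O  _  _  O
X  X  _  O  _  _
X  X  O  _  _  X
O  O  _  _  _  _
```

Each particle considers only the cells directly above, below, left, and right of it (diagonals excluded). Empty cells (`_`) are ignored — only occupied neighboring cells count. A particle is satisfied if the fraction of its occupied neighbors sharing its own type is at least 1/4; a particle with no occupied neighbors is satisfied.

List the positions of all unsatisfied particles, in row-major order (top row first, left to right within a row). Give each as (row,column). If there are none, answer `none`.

(3,1), (3,3), (4,3), (6,3)

Row 1: (1,1)O 1/2 ✓ · (1,2)X 1/2 ✓ · (1,3)X 1/1 ✓ · (1,5)O 1/1 ✓ · (1,6)O 1/1 ✓
Row 2: (2,1)O 1/2 ✓ · (2,4)X 0/0 ✓
Row 3: (3,1)X 0/1 ✗ · (3,3)X 0/1 ✗ · (3,5)O 1/1 ✓ · (3,6)O 2/2 ✓
Row 4: (4,2)X 1/2 ✓ · (4,3)O 0/2 ✗ · (4,6)O 1/1 ✓
Row 5: (5,1)X 2/2 ✓ · (5,2)X 3/3 ✓ · (5,4)O 0/0 ✓
Row 6: (6,1)X 2/3 ✓ · (6,2)X 2/4 ✓ · (6,3)O 0/1 ✗ · (6,6)X 0/0 ✓
Row 7: (7,1)O 1/2 ✓ · (7,2)O 1/2 ✓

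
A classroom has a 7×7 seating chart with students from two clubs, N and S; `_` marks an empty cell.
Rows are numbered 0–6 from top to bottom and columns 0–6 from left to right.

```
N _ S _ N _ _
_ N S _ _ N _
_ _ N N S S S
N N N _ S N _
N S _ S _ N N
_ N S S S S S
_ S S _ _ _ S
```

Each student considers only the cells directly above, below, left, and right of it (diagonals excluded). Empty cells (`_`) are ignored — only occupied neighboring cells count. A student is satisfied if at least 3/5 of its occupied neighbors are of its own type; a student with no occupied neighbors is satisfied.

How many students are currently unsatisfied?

12

(0,0)N 0/0 ✓
(0,2)S 1/1 ✓
(0,4)N 0/0 ✓
(1,1)N 0/1 ✗
(1,2)S 1/3 ✗
(1,5)N 0/1 ✗
(2,2)N 2/3 ✓
(2,3)N 1/2 ✗
(2,4)S 2/3 ✓
(2,5)S 2/4 ✗
(2,6)S 1/1 ✓
(3,0)N 2/2 ✓
(3,1)N 2/3 ✓
(3,2)N 2/2 ✓
(3,4)S 1/2 ✗
(3,5)N 1/3 ✗
(4,0)N 1/2 ✗
(4,1)S 0/3 ✗
(4,3)S 1/1 ✓
(4,5)N 2/3 ✓
(4,6)N 1/2 ✗
(5,1)N 0/3 ✗
(5,2)S 2/3 ✓
(5,3)S 3/3 ✓
(5,4)S 2/2 ✓
(5,5)S 2/3 ✓
(5,6)S 2/3 ✓
(6,1)S 1/2 ✗
(6,2)S 2/2 ✓
(6,6)S 1/1 ✓
Unsatisfied: (1,1), (1,2), (1,5), (2,3), (2,5), (3,4), (3,5), (4,0), (4,1), (4,6), (5,1), (6,1) — 12 in total.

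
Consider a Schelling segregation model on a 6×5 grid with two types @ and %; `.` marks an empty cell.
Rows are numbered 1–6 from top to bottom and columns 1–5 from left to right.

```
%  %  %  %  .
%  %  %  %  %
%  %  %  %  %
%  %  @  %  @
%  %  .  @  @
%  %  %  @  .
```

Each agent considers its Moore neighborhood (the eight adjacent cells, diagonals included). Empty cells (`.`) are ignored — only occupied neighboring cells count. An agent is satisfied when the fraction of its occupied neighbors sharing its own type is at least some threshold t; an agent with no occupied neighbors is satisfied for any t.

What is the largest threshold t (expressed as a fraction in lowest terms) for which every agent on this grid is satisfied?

Row 1: (1,1)% 3/3 · (1,2)% 5/5 · (1,3)% 5/5 · (1,4)% 4/4
Row 2: (2,1)% 5/5 · (2,2)% 8/8 · (2,3)% 8/8 · (2,4)% 7/7 · (2,5)% 4/4
Row 3: (3,1)% 5/5 · (3,2)% 7/8 · (3,3)% 7/8 · (3,4)% 6/8 · (3,5)% 4/5
Row 4: (4,1)% 5/5 · (4,2)% 6/7 · (4,3)@ 1/7 · (4,4)% 3/7 · (4,5)@ 2/5
Row 5: (5,1)% 5/5 · (5,2)% 6/7 · (5,4)@ 4/6 · (5,5)@ 3/4
Row 6: (6,1)% 3/3 · (6,2)% 4/4 · (6,3)% 2/4 · (6,4)@ 2/3
The smallest same-type fraction is 1/7 at (4,3), which reduces to 1/7. Any threshold above that leaves this agent unsatisfied.

1/7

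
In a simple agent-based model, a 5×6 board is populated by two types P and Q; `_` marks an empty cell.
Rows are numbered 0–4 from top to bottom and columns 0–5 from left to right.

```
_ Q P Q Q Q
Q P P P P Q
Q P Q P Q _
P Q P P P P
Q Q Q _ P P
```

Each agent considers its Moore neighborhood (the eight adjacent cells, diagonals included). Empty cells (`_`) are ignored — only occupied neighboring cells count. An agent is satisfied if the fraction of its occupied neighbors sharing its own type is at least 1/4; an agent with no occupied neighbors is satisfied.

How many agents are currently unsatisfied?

4

(0,1)Q 1/4 ✓
(0,2)P 3/5 ✓
(0,3)Q 1/5 ✗
(0,4)Q 3/5 ✓
(0,5)Q 2/3 ✓
(1,0)Q 2/4 ✓
(1,1)P 3/7 ✓
(1,2)P 5/8 ✓
(1,3)P 4/8 ✓
(1,4)P 2/7 ✓
(1,5)Q 3/4 ✓
(2,0)Q 2/5 ✓
(2,1)P 4/8 ✓
(2,2)Q 1/8 ✗
(2,3)P 6/8 ✓
(2,4)Q 1/7 ✗
(3,0)P 1/5 ✗
(3,1)Q 5/8 ✓
(3,2)P 3/7 ✓
(3,3)P 4/7 ✓
(3,4)P 5/6 ✓
(3,5)P 3/4 ✓
(4,0)Q 2/3 ✓
(4,1)Q 3/5 ✓
(4,2)Q 2/4 ✓
(4,4)P 4/4 ✓
(4,5)P 3/3 ✓
Unsatisfied: (0,3), (2,2), (2,4), (3,0) — 4 in total.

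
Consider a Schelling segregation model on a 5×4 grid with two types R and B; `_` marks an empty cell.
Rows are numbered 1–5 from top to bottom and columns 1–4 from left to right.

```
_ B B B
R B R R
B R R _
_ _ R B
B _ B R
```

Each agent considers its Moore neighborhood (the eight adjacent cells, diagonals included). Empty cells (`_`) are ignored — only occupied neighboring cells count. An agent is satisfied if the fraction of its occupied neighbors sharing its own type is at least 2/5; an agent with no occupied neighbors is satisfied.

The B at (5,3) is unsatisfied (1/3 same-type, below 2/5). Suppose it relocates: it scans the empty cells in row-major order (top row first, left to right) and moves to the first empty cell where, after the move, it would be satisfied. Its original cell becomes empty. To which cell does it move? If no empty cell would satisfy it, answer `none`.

Vacating (5,3). Empty cells in order:
  (1,1): 2/3 same-type → satisfied — stop here.

(1,1)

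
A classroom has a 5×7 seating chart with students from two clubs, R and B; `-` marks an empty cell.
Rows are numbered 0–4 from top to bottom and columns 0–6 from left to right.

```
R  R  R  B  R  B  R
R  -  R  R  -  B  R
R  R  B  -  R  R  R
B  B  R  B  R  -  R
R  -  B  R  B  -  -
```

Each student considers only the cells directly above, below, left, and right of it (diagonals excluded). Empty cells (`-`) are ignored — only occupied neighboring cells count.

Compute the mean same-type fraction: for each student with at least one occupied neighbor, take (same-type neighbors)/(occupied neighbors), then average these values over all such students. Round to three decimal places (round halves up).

(0,0)R 2/2
(0,1)R 2/2
(0,2)R 2/3
(0,3)B 0/3
(0,4)R 0/2
(0,5)B 1/3
(0,6)R 1/2
(1,0)R 2/2
(1,2)R 2/3
(1,3)R 1/2
(1,5)B 1/3
(1,6)R 2/3
(2,0)R 2/3
(2,1)R 1/3
(2,2)B 0/3
(2,4)R 2/2
(2,5)R 2/3
(2,6)R 3/3
(3,0)B 1/3
(3,1)B 1/3
(3,2)R 0/4
(3,3)B 0/3
(3,4)R 1/3
(3,6)R 1/1
(4,0)R 0/1
(4,2)B 0/2
(4,3)R 0/3
(4,4)B 0/2
Sum over 28 students: 2/2 + 2/2 + 2/3 + 0/3 + 0/2 + 1/3 + 1/2 + 2/2 + 2/3 + 1/2 + 1/3 + 2/3 + 2/3 + 1/3 + 0/3 + 2/2 + 2/3 + 3/3 + 1/3 + 1/3 + 0/4 + 0/3 + 1/3 + 1/1 + 0/1 + 0/2 + 0/3 + 0/2 = 37/3; mean = 37/3 ÷ 28 = 37/84 = 0.440476… → 0.440.

0.440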